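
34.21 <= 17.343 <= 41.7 False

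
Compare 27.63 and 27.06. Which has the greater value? 27.63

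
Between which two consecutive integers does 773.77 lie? 773 and 774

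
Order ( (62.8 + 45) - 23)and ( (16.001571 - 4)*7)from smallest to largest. ( (16.001571 - 4)*7), ( (62.8 + 45) - 23)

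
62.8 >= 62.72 True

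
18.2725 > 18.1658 True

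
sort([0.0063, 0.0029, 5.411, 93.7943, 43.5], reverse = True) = [93.7943, 43.5, 5.411, 0.0063, 0.0029]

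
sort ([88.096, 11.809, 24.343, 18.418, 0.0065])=[0.0065, 11.809, 18.418, 24.343, 88.096]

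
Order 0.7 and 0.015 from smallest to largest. 0.015, 0.7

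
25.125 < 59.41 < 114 True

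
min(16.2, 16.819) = 16.2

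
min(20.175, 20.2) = 20.175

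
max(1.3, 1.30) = 1.30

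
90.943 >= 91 False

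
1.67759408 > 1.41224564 True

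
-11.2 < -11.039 True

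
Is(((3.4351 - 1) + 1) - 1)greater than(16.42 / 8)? Yes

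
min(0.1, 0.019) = 0.019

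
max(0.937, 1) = 1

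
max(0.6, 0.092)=0.6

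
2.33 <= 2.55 True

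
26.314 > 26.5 False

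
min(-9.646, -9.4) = -9.646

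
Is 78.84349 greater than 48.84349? Yes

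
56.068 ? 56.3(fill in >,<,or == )<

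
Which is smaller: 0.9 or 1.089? 0.9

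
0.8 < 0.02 False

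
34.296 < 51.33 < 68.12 True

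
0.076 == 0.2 False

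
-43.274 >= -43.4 True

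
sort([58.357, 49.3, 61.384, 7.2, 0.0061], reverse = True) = [61.384, 58.357, 49.3, 7.2, 0.0061]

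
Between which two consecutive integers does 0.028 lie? 0 and 1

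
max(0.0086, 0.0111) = 0.0111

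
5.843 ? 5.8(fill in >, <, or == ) >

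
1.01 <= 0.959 False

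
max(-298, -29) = -29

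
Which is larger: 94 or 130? 130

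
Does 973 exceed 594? Yes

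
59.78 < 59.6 False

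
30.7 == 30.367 False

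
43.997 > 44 False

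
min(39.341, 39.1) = 39.1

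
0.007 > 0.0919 False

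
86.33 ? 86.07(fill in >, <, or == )>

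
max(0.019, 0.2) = 0.2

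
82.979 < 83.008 True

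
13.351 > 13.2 True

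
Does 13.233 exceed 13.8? No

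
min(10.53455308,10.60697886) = 10.53455308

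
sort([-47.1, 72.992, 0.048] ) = [-47.1, 0.048, 72.992]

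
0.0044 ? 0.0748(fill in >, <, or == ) <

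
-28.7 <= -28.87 False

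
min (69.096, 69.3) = 69.096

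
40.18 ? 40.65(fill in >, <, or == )<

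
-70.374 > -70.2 False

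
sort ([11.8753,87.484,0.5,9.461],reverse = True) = [87.484,11.8753,9.461,0.5]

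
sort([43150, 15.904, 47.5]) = [15.904, 47.5, 43150]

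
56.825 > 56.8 True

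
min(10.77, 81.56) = 10.77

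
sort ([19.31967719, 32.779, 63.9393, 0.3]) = [0.3, 19.31967719, 32.779, 63.9393]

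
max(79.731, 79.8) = 79.8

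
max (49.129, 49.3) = 49.3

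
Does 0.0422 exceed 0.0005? Yes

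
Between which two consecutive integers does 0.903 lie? 0 and 1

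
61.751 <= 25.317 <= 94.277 False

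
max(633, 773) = 773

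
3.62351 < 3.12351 False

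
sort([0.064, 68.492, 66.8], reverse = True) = [68.492, 66.8, 0.064]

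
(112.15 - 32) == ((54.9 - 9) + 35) False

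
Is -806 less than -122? Yes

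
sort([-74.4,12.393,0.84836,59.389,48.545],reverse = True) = [59.389,48.545,12.393,0.84836,-74.4]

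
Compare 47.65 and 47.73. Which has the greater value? 47.73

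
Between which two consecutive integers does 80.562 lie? 80 and 81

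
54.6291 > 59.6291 False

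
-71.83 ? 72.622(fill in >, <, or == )<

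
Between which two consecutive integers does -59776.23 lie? -59777 and -59776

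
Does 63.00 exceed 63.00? No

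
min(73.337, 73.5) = 73.337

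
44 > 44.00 False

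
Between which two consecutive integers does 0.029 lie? 0 and 1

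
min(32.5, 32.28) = 32.28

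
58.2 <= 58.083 False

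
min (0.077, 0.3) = 0.077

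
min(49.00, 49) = 49.00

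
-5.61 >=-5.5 False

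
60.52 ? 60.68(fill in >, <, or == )<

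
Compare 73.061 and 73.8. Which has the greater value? 73.8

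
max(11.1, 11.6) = 11.6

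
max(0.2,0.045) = 0.2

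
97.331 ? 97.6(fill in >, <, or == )<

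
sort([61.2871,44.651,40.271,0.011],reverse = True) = [61.2871,44.651,40.271,0.011]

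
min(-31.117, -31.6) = -31.6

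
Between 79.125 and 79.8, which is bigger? 79.8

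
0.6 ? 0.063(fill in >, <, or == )>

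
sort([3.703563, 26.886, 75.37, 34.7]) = [3.703563, 26.886, 34.7, 75.37]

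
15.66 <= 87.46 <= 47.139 False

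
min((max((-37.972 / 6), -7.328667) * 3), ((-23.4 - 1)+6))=-18.986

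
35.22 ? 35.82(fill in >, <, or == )<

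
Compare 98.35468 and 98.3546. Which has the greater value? 98.35468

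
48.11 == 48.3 False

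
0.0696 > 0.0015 True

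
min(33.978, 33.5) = 33.5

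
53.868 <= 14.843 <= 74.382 False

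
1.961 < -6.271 False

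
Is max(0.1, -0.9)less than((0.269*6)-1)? Yes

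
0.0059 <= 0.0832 True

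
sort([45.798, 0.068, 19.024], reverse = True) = [45.798, 19.024, 0.068]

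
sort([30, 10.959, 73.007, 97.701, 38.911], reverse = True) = [97.701, 73.007, 38.911, 30, 10.959]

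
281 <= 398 True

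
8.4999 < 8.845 True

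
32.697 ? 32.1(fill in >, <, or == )>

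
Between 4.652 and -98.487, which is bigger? 4.652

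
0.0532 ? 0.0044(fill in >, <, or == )>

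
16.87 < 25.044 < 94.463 True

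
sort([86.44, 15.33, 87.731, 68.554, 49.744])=[15.33, 49.744, 68.554, 86.44, 87.731]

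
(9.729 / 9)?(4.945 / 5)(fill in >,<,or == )>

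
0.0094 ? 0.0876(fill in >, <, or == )<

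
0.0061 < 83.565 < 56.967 False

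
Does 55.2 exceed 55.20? No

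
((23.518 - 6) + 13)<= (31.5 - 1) False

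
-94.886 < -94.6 True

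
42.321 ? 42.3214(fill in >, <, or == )<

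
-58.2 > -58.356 True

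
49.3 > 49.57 False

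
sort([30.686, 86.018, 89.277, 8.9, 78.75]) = [8.9, 30.686, 78.75, 86.018, 89.277]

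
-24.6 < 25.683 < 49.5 True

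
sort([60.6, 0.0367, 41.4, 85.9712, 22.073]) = [0.0367, 22.073, 41.4, 60.6, 85.9712]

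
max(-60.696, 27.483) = 27.483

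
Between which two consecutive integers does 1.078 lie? 1 and 2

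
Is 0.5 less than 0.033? No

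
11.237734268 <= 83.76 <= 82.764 False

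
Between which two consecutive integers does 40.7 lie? 40 and 41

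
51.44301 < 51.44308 True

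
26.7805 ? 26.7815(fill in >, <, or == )<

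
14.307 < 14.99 True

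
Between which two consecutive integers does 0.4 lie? 0 and 1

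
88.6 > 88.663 False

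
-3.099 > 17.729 False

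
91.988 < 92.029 True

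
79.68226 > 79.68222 True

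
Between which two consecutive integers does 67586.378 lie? 67586 and 67587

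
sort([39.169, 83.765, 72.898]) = [39.169, 72.898, 83.765]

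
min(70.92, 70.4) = 70.4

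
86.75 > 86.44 True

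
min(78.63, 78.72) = 78.63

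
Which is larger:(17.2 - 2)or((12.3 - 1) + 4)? ((12.3 - 1) + 4)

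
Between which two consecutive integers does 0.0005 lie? 0 and 1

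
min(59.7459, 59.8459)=59.7459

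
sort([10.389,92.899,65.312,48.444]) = [10.389,48.444,65.312,92.899]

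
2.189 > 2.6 False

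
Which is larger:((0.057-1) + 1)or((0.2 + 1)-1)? ((0.2 + 1)-1)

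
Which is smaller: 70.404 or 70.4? 70.4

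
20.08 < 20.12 True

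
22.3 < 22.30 False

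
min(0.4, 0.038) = 0.038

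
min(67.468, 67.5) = 67.468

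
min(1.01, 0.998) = 0.998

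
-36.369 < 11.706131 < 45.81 True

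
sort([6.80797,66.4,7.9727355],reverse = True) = [66.4,7.9727355,6.80797]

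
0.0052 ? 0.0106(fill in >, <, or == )<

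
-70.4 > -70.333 False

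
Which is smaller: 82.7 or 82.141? 82.141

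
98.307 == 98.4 False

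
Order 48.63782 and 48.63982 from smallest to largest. 48.63782,48.63982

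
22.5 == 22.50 True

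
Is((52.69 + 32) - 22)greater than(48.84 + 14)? No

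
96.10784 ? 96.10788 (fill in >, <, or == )<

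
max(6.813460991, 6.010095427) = 6.813460991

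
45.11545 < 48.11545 True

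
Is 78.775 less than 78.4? No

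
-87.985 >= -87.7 False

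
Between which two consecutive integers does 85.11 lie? 85 and 86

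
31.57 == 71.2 False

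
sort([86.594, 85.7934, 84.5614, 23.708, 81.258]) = [23.708, 81.258, 84.5614, 85.7934, 86.594]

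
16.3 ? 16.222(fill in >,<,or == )>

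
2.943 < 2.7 False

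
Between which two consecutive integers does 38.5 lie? 38 and 39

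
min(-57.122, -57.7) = -57.7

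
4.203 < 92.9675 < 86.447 False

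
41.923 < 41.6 False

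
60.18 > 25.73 True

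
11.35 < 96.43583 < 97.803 True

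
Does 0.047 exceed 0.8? No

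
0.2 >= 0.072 True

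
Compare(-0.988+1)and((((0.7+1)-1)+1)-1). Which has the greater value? ((((0.7+1)-1)+1)-1)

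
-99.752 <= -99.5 True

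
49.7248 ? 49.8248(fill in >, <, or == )<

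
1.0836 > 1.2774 False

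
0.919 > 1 False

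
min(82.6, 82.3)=82.3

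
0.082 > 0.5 False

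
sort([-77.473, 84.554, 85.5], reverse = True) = [85.5, 84.554, -77.473]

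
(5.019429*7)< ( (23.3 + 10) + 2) True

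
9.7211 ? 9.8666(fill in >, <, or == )<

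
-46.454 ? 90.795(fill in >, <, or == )<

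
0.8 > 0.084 True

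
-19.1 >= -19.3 True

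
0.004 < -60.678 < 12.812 False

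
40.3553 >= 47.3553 False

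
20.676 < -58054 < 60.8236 False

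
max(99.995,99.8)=99.995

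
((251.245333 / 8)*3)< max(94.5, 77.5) True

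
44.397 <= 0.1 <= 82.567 False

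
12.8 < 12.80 False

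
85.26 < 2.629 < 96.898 False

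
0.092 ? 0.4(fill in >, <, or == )<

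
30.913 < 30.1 False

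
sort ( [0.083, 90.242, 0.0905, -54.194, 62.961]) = [-54.194, 0.083, 0.0905, 62.961, 90.242]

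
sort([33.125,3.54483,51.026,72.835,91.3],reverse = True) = [91.3,72.835,51.026,33.125,3.54483]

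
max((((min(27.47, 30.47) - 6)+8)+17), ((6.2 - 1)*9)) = 46.8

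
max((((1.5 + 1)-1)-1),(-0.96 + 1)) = 0.5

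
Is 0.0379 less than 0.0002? No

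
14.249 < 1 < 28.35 False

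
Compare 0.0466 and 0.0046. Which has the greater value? 0.0466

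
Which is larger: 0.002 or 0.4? 0.4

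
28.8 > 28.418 True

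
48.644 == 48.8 False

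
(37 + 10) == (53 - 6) True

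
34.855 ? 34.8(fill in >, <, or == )>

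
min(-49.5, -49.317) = -49.5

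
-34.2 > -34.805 True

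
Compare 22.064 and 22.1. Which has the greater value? 22.1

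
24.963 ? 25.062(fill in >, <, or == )<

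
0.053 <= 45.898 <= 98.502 True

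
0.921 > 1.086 False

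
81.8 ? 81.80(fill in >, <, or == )==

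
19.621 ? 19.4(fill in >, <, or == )>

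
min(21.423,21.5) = 21.423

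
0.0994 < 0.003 False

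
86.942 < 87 True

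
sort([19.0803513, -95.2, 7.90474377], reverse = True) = [19.0803513, 7.90474377, -95.2]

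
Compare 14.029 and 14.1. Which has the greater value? 14.1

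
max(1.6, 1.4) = 1.6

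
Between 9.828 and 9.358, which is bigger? 9.828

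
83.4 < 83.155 False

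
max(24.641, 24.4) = 24.641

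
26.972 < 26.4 False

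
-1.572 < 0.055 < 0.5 True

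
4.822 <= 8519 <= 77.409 False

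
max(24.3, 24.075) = 24.3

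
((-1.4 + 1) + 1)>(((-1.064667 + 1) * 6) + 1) False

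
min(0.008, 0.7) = 0.008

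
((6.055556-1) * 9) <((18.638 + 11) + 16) True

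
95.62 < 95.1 False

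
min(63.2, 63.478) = 63.2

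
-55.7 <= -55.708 False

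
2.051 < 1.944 False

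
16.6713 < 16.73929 True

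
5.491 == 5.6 False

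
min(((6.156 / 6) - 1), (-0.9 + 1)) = 0.026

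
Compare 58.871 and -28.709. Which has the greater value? 58.871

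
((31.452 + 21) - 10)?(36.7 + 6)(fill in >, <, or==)<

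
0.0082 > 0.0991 False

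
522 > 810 False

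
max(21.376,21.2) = 21.376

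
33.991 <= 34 True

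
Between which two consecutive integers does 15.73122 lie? 15 and 16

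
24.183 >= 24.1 True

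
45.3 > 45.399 False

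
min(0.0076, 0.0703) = 0.0076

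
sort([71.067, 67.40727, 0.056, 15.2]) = [0.056, 15.2, 67.40727, 71.067]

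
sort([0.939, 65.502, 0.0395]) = [0.0395, 0.939, 65.502]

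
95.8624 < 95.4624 False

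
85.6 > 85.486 True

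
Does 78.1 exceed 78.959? No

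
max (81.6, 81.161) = 81.6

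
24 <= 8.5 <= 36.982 False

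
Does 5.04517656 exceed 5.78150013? No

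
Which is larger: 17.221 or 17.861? 17.861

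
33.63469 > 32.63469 True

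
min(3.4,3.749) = 3.4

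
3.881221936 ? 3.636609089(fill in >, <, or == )>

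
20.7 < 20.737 True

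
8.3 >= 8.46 False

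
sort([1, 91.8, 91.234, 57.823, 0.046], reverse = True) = [91.8, 91.234, 57.823, 1, 0.046]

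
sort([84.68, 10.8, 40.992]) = [10.8, 40.992, 84.68]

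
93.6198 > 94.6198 False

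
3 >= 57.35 False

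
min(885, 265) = 265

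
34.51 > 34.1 True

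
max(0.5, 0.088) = 0.5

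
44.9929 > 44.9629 True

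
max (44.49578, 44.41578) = 44.49578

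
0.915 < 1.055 True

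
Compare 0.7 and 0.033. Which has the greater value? 0.7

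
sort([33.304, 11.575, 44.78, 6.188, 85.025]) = [6.188, 11.575, 33.304, 44.78, 85.025]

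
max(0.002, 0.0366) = 0.0366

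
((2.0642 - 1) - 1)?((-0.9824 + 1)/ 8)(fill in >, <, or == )>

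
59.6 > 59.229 True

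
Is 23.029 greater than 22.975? Yes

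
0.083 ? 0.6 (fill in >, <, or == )<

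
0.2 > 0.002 True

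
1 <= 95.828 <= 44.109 False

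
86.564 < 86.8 True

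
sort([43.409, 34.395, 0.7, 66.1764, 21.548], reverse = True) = [66.1764, 43.409, 34.395, 21.548, 0.7]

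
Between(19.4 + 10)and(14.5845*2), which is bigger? (19.4 + 10)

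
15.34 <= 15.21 False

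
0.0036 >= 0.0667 False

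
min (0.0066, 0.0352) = 0.0066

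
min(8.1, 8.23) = 8.1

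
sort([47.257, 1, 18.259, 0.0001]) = [0.0001, 1, 18.259, 47.257]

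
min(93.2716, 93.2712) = 93.2712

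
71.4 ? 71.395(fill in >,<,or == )>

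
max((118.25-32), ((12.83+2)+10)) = 86.25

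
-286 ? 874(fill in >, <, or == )<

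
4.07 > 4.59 False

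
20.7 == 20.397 False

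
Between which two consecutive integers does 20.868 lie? 20 and 21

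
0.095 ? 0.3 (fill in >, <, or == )<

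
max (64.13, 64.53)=64.53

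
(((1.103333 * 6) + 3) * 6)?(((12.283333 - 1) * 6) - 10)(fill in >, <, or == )>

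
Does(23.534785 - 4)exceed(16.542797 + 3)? No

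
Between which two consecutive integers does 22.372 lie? 22 and 23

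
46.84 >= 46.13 True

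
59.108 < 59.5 True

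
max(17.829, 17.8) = 17.829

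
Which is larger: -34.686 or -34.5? -34.5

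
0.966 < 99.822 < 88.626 False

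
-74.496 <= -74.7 False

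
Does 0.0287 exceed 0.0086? Yes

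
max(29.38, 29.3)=29.38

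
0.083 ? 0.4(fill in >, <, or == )<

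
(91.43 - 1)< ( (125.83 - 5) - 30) True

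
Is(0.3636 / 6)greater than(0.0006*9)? Yes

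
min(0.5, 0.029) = 0.029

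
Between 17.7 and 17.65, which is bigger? 17.7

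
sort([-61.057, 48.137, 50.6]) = [-61.057, 48.137, 50.6]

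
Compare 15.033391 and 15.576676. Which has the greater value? 15.576676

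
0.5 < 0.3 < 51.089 False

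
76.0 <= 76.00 True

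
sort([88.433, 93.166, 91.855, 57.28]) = [57.28, 88.433, 91.855, 93.166]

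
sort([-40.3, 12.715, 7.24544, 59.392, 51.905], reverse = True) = [59.392, 51.905, 12.715, 7.24544, -40.3]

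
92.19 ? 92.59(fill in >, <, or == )<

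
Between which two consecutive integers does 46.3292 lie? 46 and 47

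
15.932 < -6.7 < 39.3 False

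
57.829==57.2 False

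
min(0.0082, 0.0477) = 0.0082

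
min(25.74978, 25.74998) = 25.74978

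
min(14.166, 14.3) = 14.166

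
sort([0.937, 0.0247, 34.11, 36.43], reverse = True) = [36.43, 34.11, 0.937, 0.0247]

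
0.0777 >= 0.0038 True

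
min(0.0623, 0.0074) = 0.0074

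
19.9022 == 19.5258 False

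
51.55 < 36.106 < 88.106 False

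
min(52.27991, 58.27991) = 52.27991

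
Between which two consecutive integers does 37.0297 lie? 37 and 38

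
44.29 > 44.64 False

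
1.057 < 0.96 False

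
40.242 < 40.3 True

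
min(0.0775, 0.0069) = 0.0069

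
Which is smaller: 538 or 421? 421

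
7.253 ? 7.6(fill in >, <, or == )<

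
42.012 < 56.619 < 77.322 True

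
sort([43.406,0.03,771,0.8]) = [0.03,0.8,43.406,771]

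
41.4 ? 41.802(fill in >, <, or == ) <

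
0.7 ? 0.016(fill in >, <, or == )>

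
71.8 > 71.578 True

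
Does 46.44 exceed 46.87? No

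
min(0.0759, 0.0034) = 0.0034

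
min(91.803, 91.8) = 91.8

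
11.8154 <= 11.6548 False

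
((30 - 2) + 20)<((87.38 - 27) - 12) True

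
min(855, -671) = -671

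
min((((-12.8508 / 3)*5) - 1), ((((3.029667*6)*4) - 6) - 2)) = -22.418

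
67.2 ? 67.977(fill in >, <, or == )<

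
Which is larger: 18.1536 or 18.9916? 18.9916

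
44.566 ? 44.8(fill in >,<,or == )<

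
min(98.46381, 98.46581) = 98.46381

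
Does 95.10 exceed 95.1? No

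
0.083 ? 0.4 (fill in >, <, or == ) <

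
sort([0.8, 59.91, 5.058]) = [0.8, 5.058, 59.91]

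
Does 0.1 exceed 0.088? Yes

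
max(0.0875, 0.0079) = 0.0875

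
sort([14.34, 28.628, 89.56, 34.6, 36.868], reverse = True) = [89.56, 36.868, 34.6, 28.628, 14.34]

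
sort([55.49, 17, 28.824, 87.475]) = [17, 28.824, 55.49, 87.475]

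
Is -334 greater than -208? No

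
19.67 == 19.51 False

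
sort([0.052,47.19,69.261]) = [0.052,47.19,69.261]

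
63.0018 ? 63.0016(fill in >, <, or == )>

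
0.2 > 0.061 True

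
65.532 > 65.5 True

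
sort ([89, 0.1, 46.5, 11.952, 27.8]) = [0.1, 11.952, 27.8, 46.5, 89]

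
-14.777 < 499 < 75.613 False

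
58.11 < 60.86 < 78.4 True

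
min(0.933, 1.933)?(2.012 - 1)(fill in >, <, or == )<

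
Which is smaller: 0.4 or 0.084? 0.084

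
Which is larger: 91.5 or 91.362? 91.5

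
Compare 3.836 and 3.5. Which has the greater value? 3.836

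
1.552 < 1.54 False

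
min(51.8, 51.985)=51.8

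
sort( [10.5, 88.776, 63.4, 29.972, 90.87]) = [10.5, 29.972, 63.4, 88.776, 90.87]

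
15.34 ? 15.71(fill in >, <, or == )<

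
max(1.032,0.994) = 1.032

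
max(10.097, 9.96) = 10.097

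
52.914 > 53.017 False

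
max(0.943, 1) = 1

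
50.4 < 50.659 True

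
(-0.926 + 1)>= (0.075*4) False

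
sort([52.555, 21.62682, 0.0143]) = [0.0143, 21.62682, 52.555]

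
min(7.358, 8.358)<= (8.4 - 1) True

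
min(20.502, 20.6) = 20.502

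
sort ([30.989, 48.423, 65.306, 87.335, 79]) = [30.989, 48.423, 65.306, 79, 87.335]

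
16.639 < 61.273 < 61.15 False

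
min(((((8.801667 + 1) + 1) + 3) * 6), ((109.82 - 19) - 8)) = 82.810002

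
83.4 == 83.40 True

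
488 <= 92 False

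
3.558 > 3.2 True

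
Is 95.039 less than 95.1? Yes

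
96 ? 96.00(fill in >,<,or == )==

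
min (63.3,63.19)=63.19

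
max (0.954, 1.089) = 1.089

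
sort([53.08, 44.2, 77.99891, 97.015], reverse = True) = [97.015, 77.99891, 53.08, 44.2]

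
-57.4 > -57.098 False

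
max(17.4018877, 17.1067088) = 17.4018877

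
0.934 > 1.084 False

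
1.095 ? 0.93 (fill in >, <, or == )>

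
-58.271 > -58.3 True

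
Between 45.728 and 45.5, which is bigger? 45.728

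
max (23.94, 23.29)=23.94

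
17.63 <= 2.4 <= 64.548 False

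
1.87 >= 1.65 True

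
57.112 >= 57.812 False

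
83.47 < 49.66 False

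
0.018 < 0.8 True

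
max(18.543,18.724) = 18.724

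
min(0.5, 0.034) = 0.034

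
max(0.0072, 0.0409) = 0.0409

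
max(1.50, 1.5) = 1.5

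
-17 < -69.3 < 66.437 False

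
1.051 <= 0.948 False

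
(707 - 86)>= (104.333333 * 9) False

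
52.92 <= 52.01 False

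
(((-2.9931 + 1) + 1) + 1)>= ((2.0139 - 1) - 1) False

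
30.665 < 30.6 False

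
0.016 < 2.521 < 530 True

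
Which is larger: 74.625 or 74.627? 74.627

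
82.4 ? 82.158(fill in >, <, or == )>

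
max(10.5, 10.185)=10.5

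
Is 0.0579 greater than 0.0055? Yes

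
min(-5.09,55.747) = -5.09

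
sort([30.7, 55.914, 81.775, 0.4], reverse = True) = [81.775, 55.914, 30.7, 0.4]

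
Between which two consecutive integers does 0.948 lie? 0 and 1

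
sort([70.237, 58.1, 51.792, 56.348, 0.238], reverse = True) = [70.237, 58.1, 56.348, 51.792, 0.238]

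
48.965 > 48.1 True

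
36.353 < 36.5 True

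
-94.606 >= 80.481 False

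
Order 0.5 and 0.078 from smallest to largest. 0.078, 0.5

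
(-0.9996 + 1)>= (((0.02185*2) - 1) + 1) False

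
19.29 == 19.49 False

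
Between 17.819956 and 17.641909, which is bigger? 17.819956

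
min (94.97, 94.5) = 94.5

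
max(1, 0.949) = 1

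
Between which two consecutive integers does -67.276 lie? -68 and -67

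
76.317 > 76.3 True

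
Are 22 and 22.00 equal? Yes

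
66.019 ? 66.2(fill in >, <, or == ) <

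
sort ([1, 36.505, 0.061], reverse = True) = [36.505, 1, 0.061]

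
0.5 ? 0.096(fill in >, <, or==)>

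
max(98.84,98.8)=98.84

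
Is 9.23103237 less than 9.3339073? Yes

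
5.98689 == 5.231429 False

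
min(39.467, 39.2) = 39.2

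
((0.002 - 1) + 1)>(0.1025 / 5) False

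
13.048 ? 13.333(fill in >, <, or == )<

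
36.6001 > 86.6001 False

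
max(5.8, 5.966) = 5.966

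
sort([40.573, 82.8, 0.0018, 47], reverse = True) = [82.8, 47, 40.573, 0.0018]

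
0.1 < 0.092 False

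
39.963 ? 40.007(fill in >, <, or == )<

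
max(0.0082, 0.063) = 0.063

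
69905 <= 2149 False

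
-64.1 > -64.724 True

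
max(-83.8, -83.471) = -83.471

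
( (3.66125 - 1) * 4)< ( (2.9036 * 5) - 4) False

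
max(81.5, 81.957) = 81.957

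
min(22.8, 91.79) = 22.8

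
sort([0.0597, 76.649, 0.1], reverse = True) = [76.649, 0.1, 0.0597]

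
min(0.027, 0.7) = 0.027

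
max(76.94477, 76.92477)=76.94477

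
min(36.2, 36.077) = 36.077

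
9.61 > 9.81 False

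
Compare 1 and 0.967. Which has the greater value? 1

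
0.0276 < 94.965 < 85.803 False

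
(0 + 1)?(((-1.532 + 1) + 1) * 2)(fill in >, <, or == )>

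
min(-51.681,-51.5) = -51.681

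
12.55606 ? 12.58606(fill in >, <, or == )<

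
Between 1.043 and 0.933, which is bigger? 1.043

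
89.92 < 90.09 True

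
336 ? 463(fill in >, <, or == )<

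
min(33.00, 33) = 33.00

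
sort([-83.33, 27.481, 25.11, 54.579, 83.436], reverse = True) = [83.436, 54.579, 27.481, 25.11, -83.33]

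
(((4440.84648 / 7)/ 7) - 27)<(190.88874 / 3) True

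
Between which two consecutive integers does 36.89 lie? 36 and 37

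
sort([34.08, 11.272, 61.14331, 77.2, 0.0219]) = [0.0219, 11.272, 34.08, 61.14331, 77.2]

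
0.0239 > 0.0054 True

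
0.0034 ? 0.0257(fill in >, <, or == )<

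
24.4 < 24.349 False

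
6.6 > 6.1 True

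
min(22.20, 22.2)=22.20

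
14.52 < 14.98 True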